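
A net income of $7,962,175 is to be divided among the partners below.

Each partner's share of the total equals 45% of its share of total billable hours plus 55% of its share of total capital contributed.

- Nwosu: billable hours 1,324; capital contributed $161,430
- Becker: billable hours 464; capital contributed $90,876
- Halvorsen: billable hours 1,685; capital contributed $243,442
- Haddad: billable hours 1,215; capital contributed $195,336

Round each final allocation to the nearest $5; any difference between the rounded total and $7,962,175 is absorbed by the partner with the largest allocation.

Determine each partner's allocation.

Billable hours total 4,688; capital contributed total 691,084.
Composite weights (45% billable hours + 55% capital contributed): Nwosu 0.2556; Becker 0.1169; Halvorsen 0.3555; Haddad 0.2721.
Raw shares: Nwosu 2,034,850.83; Becker 930,483.81; Halvorsen 2,830,444.48; Haddad 2,166,395.88.
After rounding ($5): Nwosu $2,034,850; Becker $930,485; Halvorsen $2,830,445; Haddad $2,166,395. Sum = $7,962,175.
Rounded total matches; no reconciliation needed.

Nwosu: $2,034,850 | Becker: $930,485 | Halvorsen: $2,830,445 | Haddad: $2,166,395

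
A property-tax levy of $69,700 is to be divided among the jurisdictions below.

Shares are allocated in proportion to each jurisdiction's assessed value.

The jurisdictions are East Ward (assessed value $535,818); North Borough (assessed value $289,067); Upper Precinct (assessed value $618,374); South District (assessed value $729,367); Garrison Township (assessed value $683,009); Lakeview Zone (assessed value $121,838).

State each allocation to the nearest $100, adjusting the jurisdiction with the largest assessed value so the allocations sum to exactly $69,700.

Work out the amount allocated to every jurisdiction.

Combined assessed value = 2,977,473.
Proportional shares: East Ward 535,818/2,977,473 × $69,700 = 12,543.02; North Borough 289,067/2,977,473 × $69,700 = 6,766.80; Upper Precinct 618,374/2,977,473 × $69,700 = 14,475.59; South District 729,367/2,977,473 × $69,700 = 17,073.83; Garrison Township 683,009/2,977,473 × $69,700 = 15,988.63; Lakeview Zone 121,838/2,977,473 × $69,700 = 2,852.12.
After rounding ($100): East Ward $12,500; North Borough $6,800; Upper Precinct $14,500; South District $17,100; Garrison Township $16,000; Lakeview Zone $2,900. Sum = $69,800.
Difference $69,700 − $69,800 = −$100 applied to largest assessed value (South District): South District becomes $17,000.

East Ward: $12,500 · North Borough: $6,800 · Upper Precinct: $14,500 · South District: $17,000 · Garrison Township: $16,000 · Lakeview Zone: $2,900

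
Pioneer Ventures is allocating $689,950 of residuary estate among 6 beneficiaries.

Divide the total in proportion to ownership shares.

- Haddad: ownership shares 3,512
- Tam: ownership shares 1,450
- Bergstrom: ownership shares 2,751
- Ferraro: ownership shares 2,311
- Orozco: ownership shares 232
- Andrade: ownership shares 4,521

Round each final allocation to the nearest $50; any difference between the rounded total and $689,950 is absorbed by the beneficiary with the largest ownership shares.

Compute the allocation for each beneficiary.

Haddad: $164,000 | Tam: $67,700 | Bergstrom: $128,450 | Ferraro: $107,900 | Orozco: $10,850 | Andrade: $211,050

Total ownership shares = 14,777.
Unrounded shares: Haddad 3,512/14,777 × $689,950 = 163,978.10; Tam 1,450/14,777 × $689,950 = 67,701.66; Bergstrom 2,751/14,777 × $689,950 = 128,446.40; Ferraro 2,311/14,777 × $689,950 = 107,902.45; Orozco 232/14,777 × $689,950 = 10,832.27; Andrade 4,521/14,777 × $689,950 = 211,089.12.
Rounded to nearest $50: Haddad $164,000; Tam $67,700; Bergstrom $128,450; Ferraro $107,900; Orozco $10,850; Andrade $211,100. Sum = $690,000.
Difference $689,950 − $690,000 = −$50 applied to largest ownership shares (Andrade): Andrade becomes $211,050.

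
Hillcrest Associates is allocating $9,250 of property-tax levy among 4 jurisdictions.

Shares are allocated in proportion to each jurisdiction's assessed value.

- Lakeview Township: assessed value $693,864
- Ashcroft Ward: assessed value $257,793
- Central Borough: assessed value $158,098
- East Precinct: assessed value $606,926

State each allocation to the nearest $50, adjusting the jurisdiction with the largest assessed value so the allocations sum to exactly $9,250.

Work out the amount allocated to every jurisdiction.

Total assessed value = 693,864 + 257,793 + 158,098 + 606,926 = 1,716,681.
Pro-rata amounts: Lakeview Township 3,738.75; Ashcroft Ward 1,389.07; Central Borough 851.88; East Precinct 3,270.30.
Rounded to nearest $50: Lakeview Township $3,750; Ashcroft Ward $1,400; Central Borough $850; East Precinct $3,250. Sum = $9,250.
Rounded total matches; no reconciliation needed.

Lakeview Township: $3,750 | Ashcroft Ward: $1,400 | Central Borough: $850 | East Precinct: $3,250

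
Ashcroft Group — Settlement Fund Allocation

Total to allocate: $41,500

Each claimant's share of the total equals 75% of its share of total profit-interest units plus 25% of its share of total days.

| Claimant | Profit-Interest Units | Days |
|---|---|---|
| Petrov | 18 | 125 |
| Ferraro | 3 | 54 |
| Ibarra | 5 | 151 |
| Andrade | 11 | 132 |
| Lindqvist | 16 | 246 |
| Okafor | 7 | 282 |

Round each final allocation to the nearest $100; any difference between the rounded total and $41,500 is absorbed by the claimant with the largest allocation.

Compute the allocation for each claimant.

Profit-interest units total 60; days total 990.
Combined weights (75% profit-interest units + 25% days): Petrov 0.2566; Ferraro 0.0511; Ibarra 0.1006; Andrade 0.1708; Lindqvist 0.2621; Okafor 0.1587.
Raw shares: Petrov 10,647.47; Ferraro 2,122.16; Ibarra 4,176.20; Andrade 7,089.58; Lindqvist 10,878.03; Okafor 6,586.55.
After rounding ($100): Petrov $10,600; Ferraro $2,100; Ibarra $4,200; Andrade $7,100; Lindqvist $10,900; Okafor $6,600. Sum = $41,500.
Sum already equals the total — no adjustment.

Petrov: $10,600 | Ferraro: $2,100 | Ibarra: $4,200 | Andrade: $7,100 | Lindqvist: $10,900 | Okafor: $6,600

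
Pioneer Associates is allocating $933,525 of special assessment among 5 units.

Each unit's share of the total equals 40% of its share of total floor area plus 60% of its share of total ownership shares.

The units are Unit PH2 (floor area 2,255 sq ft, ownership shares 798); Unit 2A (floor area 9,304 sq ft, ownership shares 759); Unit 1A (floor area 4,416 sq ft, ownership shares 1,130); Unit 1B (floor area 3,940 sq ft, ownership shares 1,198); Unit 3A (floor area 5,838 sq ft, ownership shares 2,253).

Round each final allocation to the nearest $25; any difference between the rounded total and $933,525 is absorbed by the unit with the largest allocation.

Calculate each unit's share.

Floor area total 25,753; ownership shares total 6,138.
Composite weights (40% floor area + 60% ownership shares): Unit PH2 0.1130; Unit 2A 0.2187; Unit 1A 0.1790; Unit 1B 0.1783; Unit 3A 0.3109.
Proportional shares: Unit PH2 105,517.18; Unit 2A 204,166.46; Unit 1A 167,147.18; Unit 1B 166,450.59; Unit 3A 290,243.58.
At nearest $25: Unit PH2 $105,525; Unit 2A $204,175; Unit 1A $167,150; Unit 1B $166,450; Unit 3A $290,250. Sum = $933,550.
Difference $933,525 − $933,550 = −$25 applied to largest allocation (Unit 3A): Unit 3A becomes $290,225.

Unit PH2: $105,525 · Unit 2A: $204,175 · Unit 1A: $167,150 · Unit 1B: $166,450 · Unit 3A: $290,225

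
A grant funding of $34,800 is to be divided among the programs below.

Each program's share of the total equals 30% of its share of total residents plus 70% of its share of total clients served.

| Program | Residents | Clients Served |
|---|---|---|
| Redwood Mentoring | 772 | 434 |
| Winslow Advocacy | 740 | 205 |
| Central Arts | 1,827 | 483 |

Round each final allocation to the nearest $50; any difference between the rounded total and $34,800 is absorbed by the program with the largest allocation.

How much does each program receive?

Redwood Mentoring: $11,850; Winslow Advocacy: $6,750; Central Arts: $16,200

Residents total 3,339; clients served total 1,122.
Composite weights (30% residents + 70% clients served): Redwood Mentoring 0.3401; Winslow Advocacy 0.1944; Central Arts 0.4655.
Proportional shares: Redwood Mentoring 11,836.47; Winslow Advocacy 6,764.55; Central Arts 16,198.98.
At nearest $50: Redwood Mentoring $11,850; Winslow Advocacy $6,750; Central Arts $16,200. Sum = $34,800.
Rounded total matches; no reconciliation needed.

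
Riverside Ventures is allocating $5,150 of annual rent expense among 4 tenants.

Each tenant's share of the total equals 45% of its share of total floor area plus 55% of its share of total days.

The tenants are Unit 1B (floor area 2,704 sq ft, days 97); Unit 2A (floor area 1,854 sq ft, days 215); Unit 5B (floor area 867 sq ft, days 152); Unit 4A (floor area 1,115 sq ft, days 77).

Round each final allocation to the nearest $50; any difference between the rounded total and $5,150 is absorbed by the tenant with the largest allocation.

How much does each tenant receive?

Unit 1B: $1,450 · Unit 2A: $1,800 · Unit 5B: $1,100 · Unit 4A: $800

Totals — floor area 6,540, days 541.
Blended shares (45% floor area + 55% days): Unit 1B 0.2847; Unit 2A 0.3461; Unit 5B 0.2142; Unit 4A 0.1550.
Proportional shares: Unit 1B 1,466.04; Unit 2A 1,782.65; Unit 5B 1,103.05; Unit 4A 798.26.
Rounded to nearest $50: Unit 1B $1,450; Unit 2A $1,800; Unit 5B $1,100; Unit 4A $800. Sum = $5,150.
No rounding difference to absorb.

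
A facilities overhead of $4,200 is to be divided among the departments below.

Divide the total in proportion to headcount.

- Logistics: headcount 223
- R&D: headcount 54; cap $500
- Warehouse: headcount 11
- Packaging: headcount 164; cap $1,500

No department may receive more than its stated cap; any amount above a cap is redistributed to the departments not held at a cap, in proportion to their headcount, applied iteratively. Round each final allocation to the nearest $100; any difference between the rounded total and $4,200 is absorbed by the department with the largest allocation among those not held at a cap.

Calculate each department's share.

Combined headcount = 452.
Pro-rata shares before constraints: Logistics 2,072.12; R&D 501.77; Warehouse 102.21; Packaging 1,523.89.
Held at cap: R&D ($500), Packaging ($1,500); remaining pool $2,200 reallocated over remaining headcount 234.
Shares after redistribution: Logistics 2,096.58 → $2,100; Warehouse 103.42 → $100.

Logistics: $2,100 · R&D: $500 · Warehouse: $100 · Packaging: $1,500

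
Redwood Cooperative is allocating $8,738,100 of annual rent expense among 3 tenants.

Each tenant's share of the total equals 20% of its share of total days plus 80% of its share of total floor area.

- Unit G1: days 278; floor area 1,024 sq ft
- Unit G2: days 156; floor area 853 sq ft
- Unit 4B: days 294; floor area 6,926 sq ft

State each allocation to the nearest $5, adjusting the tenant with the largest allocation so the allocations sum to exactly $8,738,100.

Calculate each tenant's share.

Unit G1: $1,480,520 | Unit G2: $1,051,860 | Unit 4B: $6,205,720

Totals — days 728, floor area 8,803.
Combined weights (20% days + 80% floor area): Unit G1 0.1694; Unit G2 0.1204; Unit 4B 0.7102.
Unrounded shares: Unit G1 1,480,520.84; Unit G2 1,051,859.02; Unit 4B 6,205,720.14.
At nearest $5: Unit G1 $1,480,520; Unit G2 $1,051,860; Unit 4B $6,205,720. Sum = $8,738,100.
Rounded total matches; no reconciliation needed.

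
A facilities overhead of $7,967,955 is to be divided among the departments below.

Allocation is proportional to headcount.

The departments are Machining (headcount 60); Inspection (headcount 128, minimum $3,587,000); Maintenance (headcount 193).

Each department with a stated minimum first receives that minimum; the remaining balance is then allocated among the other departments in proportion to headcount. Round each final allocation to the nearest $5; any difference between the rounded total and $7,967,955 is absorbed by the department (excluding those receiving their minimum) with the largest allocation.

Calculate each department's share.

Guaranteed amounts: Inspection $3,587,000. Balance $4,380,955.
Balance split over remaining headcount 253: Machining 1,038,961.66 → $1,038,960; Maintenance 3,341,993.34 → $3,341,995.

Machining: $1,038,960; Inspection: $3,587,000; Maintenance: $3,341,995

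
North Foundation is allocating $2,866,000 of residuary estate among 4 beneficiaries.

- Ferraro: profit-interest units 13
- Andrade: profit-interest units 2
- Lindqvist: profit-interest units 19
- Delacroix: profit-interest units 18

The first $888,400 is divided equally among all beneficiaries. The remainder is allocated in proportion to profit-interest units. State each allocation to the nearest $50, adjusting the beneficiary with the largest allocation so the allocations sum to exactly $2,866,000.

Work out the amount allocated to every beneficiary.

Ferraro: $716,500 | Andrade: $298,150 | Lindqvist: $944,700 | Delacroix: $906,650

$888,400 shared equally gives $222,100 per beneficiary.
Remainder $1,977,600 by profit-interest units (total 52): Ferraro 494,400.00 → $494,400; Andrade 76,061.54 → $76,050; Lindqvist 722,584.62 → $722,600; Delacroix 684,553.85 → $684,550.
Totals: Ferraro $222,100 + $494,400 = $716,500; Andrade $222,100 + $76,050 = $298,150; Lindqvist $222,100 + $722,600 = $944,700; Delacroix $222,100 + $684,550 = $906,650.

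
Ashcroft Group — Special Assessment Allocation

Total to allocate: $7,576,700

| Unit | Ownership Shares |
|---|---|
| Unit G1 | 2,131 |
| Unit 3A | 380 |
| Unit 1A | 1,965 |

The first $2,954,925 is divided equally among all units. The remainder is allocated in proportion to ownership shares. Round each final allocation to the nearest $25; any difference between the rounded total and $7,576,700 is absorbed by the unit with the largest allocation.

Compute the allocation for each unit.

$2,954,925 shared equally gives $984,975 per unit.
Remainder $4,621,775 by ownership shares (total 4,476): Unit G1 2,200,402.71 → $2,200,400; Unit 3A 392,375.89 → $392,375; Unit 1A 2,028,996.40 → $2,029,000.
Totals: Unit G1 $984,975 + $2,200,400 = $3,185,375; Unit 3A $984,975 + $392,375 = $1,377,350; Unit 1A $984,975 + $2,029,000 = $3,013,975.

Unit G1: $3,185,375; Unit 3A: $1,377,350; Unit 1A: $3,013,975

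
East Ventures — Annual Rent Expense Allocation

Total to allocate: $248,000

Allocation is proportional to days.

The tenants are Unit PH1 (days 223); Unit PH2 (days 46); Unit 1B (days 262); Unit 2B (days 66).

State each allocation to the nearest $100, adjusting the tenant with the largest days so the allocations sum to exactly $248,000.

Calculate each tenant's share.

Combined days = 597.
Unrounded shares: Unit PH1 223/597 × $248,000 = 92,636.52; Unit PH2 46/597 × $248,000 = 19,108.88; Unit 1B 262/597 × $248,000 = 108,837.52; Unit 2B 66/597 × $248,000 = 27,417.09.
At nearest $100: Unit PH1 $92,600; Unit PH2 $19,100; Unit 1B $108,800; Unit 2B $27,400. Sum = $247,900.
Difference $248,000 − $247,900 = +$100 applied to largest days (Unit 1B): Unit 1B becomes $108,900.

Unit PH1: $92,600 · Unit PH2: $19,100 · Unit 1B: $108,900 · Unit 2B: $27,400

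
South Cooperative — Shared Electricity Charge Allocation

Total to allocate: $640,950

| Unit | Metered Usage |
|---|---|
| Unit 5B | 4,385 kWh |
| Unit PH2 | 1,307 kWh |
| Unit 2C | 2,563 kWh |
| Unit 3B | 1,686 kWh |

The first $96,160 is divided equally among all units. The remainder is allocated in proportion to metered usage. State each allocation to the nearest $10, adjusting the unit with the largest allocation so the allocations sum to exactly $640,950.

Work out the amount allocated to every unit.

Equal tier: $96,160 ÷ 4 = $24,040 apiece.
Remainder $544,790 by metered usage (total 9,941): Unit 5B 240,308.23 → $240,310; Unit PH2 71,626.65 → $71,630; Unit 2C 140,458.38 → $140,460; Unit 3B 92,396.73 → $92,400.
Rounding difference −$10 on remainder applied to Unit 5B.
Totals: Unit 5B $24,040 + $240,300 = $264,340; Unit PH2 $24,040 + $71,630 = $95,670; Unit 2C $24,040 + $140,460 = $164,500; Unit 3B $24,040 + $92,400 = $116,440.

Unit 5B: $264,340; Unit PH2: $95,670; Unit 2C: $164,500; Unit 3B: $116,440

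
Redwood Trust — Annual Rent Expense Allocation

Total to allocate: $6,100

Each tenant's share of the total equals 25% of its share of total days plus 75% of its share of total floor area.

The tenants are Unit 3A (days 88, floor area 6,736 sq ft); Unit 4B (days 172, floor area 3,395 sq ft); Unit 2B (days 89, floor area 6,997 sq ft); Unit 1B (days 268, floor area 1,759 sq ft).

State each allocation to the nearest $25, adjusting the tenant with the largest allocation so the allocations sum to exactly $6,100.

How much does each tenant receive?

Days total 617; floor area total 18,887.
Composite weights (25% days + 75% floor area): Unit 3A 0.3031; Unit 4B 0.2045; Unit 2B 0.3139; Unit 1B 0.1784.
Unrounded shares: Unit 3A 1,849.17; Unit 4B 1,247.49; Unit 2B 1,914.86; Unit 1B 1,088.48.
After rounding ($25): Unit 3A $1,850; Unit 4B $1,250; Unit 2B $1,925; Unit 1B $1,100. Sum = $6,125.
Difference $6,100 − $6,125 = −$25 applied to largest allocation (Unit 2B): Unit 2B becomes $1,900.

Unit 3A: $1,850; Unit 4B: $1,250; Unit 2B: $1,900; Unit 1B: $1,100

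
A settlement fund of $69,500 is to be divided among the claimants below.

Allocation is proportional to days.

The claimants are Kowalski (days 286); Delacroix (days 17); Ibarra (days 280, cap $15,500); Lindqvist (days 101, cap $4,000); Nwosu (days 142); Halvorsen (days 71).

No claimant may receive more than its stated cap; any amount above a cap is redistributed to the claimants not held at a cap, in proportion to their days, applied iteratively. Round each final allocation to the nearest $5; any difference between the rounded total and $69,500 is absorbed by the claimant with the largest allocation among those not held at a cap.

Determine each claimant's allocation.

Days total: 897.
Pro-rata shares before constraints: Kowalski 22,159.42; Delacroix 1,317.17; Ibarra 21,694.54; Lindqvist 7,825.53; Nwosu 11,002.23; Halvorsen 5,501.11.
Capped: Ibarra ($15,500), Lindqvist ($4,000); remaining pool $50,000 reallocated over remaining days 516.
Redistributed shares: Kowalski 27,713.18 → $27,715; Delacroix 1,647.29 → $1,645; Nwosu 13,759.69 → $13,760; Halvorsen 6,879.84 → $6,880.

Kowalski: $27,715 · Delacroix: $1,645 · Ibarra: $15,500 · Lindqvist: $4,000 · Nwosu: $13,760 · Halvorsen: $6,880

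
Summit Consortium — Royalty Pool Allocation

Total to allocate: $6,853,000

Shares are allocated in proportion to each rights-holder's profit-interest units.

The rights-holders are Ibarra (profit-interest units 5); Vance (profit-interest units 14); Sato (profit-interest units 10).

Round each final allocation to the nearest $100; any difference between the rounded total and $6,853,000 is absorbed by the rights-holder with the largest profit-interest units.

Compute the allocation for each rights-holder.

Profit-interest units total: 5 + 14 + 10 = 29.
Raw shares: Ibarra 1,181,551.72; Vance 3,308,344.83; Sato 2,363,103.45.
Rounded to nearest $100: Ibarra $1,181,600; Vance $3,308,300; Sato $2,363,100. Sum = $6,853,000.
No rounding difference to absorb.

Ibarra: $1,181,600 | Vance: $3,308,300 | Sato: $2,363,100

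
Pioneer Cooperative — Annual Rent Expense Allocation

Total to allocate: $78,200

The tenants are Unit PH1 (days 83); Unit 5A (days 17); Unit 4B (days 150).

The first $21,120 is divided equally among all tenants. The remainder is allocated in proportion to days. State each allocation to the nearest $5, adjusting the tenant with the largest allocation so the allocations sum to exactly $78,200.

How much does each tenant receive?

Equal tier: $21,120 ÷ 3 = $7,040 apiece.
Remainder $57,080 by days (total 250): Unit PH1 18,950.56 → $18,950; Unit 5A 3,881.44 → $3,880; Unit 4B 34,248.00 → $34,250.
Totals: Unit PH1 $7,040 + $18,950 = $25,990; Unit 5A $7,040 + $3,880 = $10,920; Unit 4B $7,040 + $34,250 = $41,290.

Unit PH1: $25,990 | Unit 5A: $10,920 | Unit 4B: $41,290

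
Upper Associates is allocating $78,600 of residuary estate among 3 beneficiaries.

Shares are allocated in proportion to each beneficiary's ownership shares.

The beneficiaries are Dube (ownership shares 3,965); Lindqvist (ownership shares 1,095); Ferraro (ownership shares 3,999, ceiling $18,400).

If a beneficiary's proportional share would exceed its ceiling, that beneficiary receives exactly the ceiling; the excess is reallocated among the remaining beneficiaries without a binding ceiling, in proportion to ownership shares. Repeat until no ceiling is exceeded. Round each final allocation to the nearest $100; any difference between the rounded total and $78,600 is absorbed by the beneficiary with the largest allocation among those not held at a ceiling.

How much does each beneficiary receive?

Sum of ownership shares: 9,059.
Unconstrained shares: Dube 34,402.14; Lindqvist 9,500.72; Ferraro 34,697.14.
Held at cap: Ferraro ($18,400); residual $60,200 reallocated over remaining ownership shares 5,060.
Shares after redistribution: Dube 47,172.53 → $47,200; Lindqvist 13,027.47 → $13,000.

Dube: $47,200; Lindqvist: $13,000; Ferraro: $18,400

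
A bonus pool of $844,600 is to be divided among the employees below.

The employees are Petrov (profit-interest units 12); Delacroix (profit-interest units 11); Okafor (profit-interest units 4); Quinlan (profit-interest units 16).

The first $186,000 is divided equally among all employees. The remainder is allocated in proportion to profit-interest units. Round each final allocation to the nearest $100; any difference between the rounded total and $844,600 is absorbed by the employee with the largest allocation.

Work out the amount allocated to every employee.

Petrov: $230,300; Delacroix: $215,000; Okafor: $107,800; Quinlan: $291,500

Equal tier: $186,000 ÷ 4 = $46,500 apiece.
Remainder $658,600 by profit-interest units (total 43): Petrov 183,795.35 → $183,800; Delacroix 168,479.07 → $168,500; Okafor 61,265.12 → $61,300; Quinlan 245,060.47 → $245,100.
Rounding difference −$100 on remainder applied to Quinlan.
Totals: Petrov $46,500 + $183,800 = $230,300; Delacroix $46,500 + $168,500 = $215,000; Okafor $46,500 + $61,300 = $107,800; Quinlan $46,500 + $245,000 = $291,500.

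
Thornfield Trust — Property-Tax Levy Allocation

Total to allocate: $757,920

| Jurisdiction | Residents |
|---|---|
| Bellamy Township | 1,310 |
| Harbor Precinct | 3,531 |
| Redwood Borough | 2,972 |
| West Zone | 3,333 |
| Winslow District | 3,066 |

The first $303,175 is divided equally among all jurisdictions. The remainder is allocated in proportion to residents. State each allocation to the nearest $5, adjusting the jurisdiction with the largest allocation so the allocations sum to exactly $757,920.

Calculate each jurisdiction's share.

$303,175 shared equally gives $60,635 per jurisdiction.
Remainder $454,745 by residents (total 14,212): Bellamy Township 41,916.41 → $41,915; Harbor Precinct 112,982.31 → $112,980; Redwood Borough 95,095.84 → $95,095; West Zone 106,646.85 → $106,645; Winslow District 98,103.59 → $98,105.
Rounding difference +$5 on remainder applied to Harbor Precinct.
Totals: Bellamy Township $60,635 + $41,915 = $102,550; Harbor Precinct $60,635 + $112,985 = $173,620; Redwood Borough $60,635 + $95,095 = $155,730; West Zone $60,635 + $106,645 = $167,280; Winslow District $60,635 + $98,105 = $158,740.

Bellamy Township: $102,550; Harbor Precinct: $173,620; Redwood Borough: $155,730; West Zone: $167,280; Winslow District: $158,740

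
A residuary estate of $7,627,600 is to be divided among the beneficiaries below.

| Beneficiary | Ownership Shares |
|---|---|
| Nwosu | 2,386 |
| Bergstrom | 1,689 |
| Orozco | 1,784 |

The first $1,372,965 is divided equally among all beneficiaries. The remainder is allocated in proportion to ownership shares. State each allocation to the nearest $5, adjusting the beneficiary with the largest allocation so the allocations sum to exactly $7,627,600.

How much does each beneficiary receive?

Equal tier: $1,372,965 ÷ 3 = $457,655 apiece.
Remainder $6,254,635 by ownership shares (total 5,859): Nwosu 2,547,117.10 → $2,547,115; Bergstrom 1,803,051.46 → $1,803,050; Orozco 1,904,466.43 → $1,904,465.
Rounding difference +$5 on remainder applied to Nwosu.
Totals: Nwosu $457,655 + $2,547,120 = $3,004,775; Bergstrom $457,655 + $1,803,050 = $2,260,705; Orozco $457,655 + $1,904,465 = $2,362,120.

Nwosu: $3,004,775 | Bergstrom: $2,260,705 | Orozco: $2,362,120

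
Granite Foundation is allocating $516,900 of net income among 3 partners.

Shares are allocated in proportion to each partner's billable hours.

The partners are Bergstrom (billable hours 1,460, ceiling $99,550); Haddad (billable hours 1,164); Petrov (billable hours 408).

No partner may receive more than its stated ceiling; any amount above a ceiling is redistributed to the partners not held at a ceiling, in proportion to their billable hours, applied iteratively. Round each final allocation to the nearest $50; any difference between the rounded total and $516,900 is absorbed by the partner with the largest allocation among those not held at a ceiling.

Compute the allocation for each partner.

Billable hours total: 3,032.
Proportional shares (ignoring caps): Bergstrom 248,903.03; Haddad 198,440.50; Petrov 69,556.46.
Held at cap: Bergstrom ($99,550); residual $417,350 reallocated over remaining billable hours 1,572.
Redistributed shares: Haddad 309,030.15 → $309,050; Petrov 108,319.85 → $108,300.

Bergstrom: $99,550 · Haddad: $309,050 · Petrov: $108,300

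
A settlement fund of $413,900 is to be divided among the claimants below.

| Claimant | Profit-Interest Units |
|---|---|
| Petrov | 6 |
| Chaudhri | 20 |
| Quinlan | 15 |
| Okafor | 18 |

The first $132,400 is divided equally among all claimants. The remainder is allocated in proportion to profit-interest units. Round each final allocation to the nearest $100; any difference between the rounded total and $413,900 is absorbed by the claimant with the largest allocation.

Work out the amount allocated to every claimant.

Petrov: $61,700 · Chaudhri: $128,500 · Quinlan: $104,700 · Okafor: $119,000

$132,400 shared equally gives $33,100 per claimant.
Remainder $281,500 by profit-interest units (total 59): Petrov 28,627.12 → $28,600; Chaudhri 95,423.73 → $95,400; Quinlan 71,567.80 → $71,600; Okafor 85,881.36 → $85,900.
Totals: Petrov $33,100 + $28,600 = $61,700; Chaudhri $33,100 + $95,400 = $128,500; Quinlan $33,100 + $71,600 = $104,700; Okafor $33,100 + $85,900 = $119,000.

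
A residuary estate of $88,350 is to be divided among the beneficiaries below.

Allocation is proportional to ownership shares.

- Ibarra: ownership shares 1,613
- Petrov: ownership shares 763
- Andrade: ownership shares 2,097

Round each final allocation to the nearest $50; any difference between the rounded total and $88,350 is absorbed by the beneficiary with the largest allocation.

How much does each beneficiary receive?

Sum of ownership shares: 4,473.
Raw shares: Ibarra 1,613/4,473 × $88,350 = 31,859.73; Petrov 763/4,473 × $88,350 = 15,070.66; Andrade 2,097/4,473 × $88,350 = 41,419.62.
Rounded to nearest $50: Ibarra $31,850; Petrov $15,050; Andrade $41,400. Sum = $88,300.
Difference $88,350 − $88,300 = +$50 applied to largest allocation (Andrade): Andrade becomes $41,450.

Ibarra: $31,850; Petrov: $15,050; Andrade: $41,450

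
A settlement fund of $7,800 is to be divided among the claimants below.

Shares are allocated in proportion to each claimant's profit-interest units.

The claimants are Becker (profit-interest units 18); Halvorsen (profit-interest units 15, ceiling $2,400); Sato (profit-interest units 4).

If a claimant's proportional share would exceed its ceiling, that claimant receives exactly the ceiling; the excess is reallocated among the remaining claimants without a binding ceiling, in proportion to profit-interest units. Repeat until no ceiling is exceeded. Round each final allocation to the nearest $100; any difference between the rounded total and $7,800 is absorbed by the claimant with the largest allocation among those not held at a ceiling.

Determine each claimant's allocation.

Becker: $4,400 · Halvorsen: $2,400 · Sato: $1,000

Sum of profit-interest units: 37.
Unconstrained shares: Becker 3,794.59; Halvorsen 3,162.16; Sato 843.24.
Cap binds for Halvorsen ($2,400); residual $5,400 reallocated over remaining profit-interest units 22.
Remaining shares: Becker 4,418.18 → $4,400; Sato 981.82 → $1,000.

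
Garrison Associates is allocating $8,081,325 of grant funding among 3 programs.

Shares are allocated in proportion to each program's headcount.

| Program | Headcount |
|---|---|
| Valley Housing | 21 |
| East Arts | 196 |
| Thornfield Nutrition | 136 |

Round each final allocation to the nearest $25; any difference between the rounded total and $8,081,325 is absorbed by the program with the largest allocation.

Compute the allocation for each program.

Total headcount = 353.
Raw shares: Valley Housing 21/353 × $8,081,325 = 480,758.71; East Arts 196/353 × $8,081,325 = 4,487,081.30; Thornfield Nutrition 136/353 × $8,081,325 = 3,113,484.99.
After rounding ($25): Valley Housing $480,750; East Arts $4,487,075; Thornfield Nutrition $3,113,475. Sum = $8,081,300.
Difference $8,081,325 − $8,081,300 = +$25 applied to largest allocation (East Arts): East Arts becomes $4,487,100.

Valley Housing: $480,750 · East Arts: $4,487,100 · Thornfield Nutrition: $3,113,475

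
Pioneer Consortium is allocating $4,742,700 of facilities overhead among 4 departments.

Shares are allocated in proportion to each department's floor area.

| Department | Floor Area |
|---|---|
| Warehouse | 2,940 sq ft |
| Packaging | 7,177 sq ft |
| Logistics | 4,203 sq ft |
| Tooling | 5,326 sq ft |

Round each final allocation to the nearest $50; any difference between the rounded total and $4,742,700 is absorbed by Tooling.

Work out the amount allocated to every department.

Combined floor area = 19,646.
Unrounded shares: Warehouse 2,940/19,646 × $4,742,700 = 709,739.29; Packaging 7,177/19,646 × $4,742,700 = 1,732,584.64; Logistics 4,203/19,646 × $4,742,700 = 1,014,637.49; Tooling 5,326/19,646 × $4,742,700 = 1,285,738.58.
At nearest $50: Warehouse $709,750; Packaging $1,732,600; Logistics $1,014,650; Tooling $1,285,750. Sum = $4,742,750.
Difference $4,742,700 − $4,742,750 = −$50 applied to Tooling: Tooling becomes $1,285,700.

Warehouse: $709,750; Packaging: $1,732,600; Logistics: $1,014,650; Tooling: $1,285,700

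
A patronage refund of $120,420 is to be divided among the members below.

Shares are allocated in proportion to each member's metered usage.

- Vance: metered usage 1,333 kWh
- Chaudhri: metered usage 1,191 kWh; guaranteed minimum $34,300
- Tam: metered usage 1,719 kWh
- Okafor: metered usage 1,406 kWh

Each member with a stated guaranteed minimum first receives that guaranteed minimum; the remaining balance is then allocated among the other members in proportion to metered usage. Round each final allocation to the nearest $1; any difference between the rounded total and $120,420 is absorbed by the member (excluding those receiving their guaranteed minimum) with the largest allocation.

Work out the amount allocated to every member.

Minimums first: Chaudhri $34,300. Residual $86,120.
Residual split over remaining metered usage 4,458: Vance 25,751.00 → $25,751; Tam 33,207.78 → $33,208; Okafor 27,161.22 → $27,161.

Vance: $25,751; Chaudhri: $34,300; Tam: $33,208; Okafor: $27,161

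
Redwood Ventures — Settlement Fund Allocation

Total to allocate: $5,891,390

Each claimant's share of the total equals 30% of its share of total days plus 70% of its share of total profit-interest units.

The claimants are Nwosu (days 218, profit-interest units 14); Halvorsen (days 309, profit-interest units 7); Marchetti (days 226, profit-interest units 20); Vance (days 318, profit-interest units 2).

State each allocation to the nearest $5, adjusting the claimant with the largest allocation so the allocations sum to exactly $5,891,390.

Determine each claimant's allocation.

Nwosu: $1,702,445 · Halvorsen: $1,181,270 · Marchetti: $2,291,085 · Vance: $716,590

Totals — days 1,071, profit-interest units 43.
Composite weights (30% days + 70% profit-interest units): Nwosu 0.2890; Halvorsen 0.2005; Marchetti 0.3889; Vance 0.1216.
Proportional shares: Nwosu 1,702,443.23; Halvorsen 1,181,271.48; Marchetti 2,291,083.32; Vance 716,591.97.
At nearest $5: Nwosu $1,702,445; Halvorsen $1,181,270; Marchetti $2,291,085; Vance $716,590. Sum = $5,891,390.
Sum already equals the total — no adjustment.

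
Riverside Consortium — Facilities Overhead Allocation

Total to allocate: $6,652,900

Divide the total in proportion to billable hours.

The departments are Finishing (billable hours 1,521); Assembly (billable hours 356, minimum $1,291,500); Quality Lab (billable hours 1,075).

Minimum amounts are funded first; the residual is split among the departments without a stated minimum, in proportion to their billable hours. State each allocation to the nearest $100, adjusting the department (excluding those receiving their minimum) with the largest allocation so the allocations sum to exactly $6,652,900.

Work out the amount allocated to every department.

Fund the minimums — Assembly $1,291,500. Balance $5,361,400.
Balance split over remaining billable hours 2,596: Finishing 3,141,251.69 → $3,141,300; Quality Lab 2,220,148.31 → $2,220,100.

Finishing: $3,141,300; Assembly: $1,291,500; Quality Lab: $2,220,100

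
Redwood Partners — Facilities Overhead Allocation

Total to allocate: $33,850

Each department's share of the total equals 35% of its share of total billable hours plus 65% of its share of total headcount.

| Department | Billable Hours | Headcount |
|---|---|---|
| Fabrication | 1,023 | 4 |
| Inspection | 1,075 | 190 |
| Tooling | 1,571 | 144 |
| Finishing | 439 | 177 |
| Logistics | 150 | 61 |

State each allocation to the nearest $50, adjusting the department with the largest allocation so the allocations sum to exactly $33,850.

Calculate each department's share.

Billable hours total 4,258; headcount total 576.
Blended shares (35% billable hours + 65% headcount): Fabrication 0.0886; Inspection 0.3028; Tooling 0.2916; Finishing 0.2358; Logistics 0.0812.
Pro-rata amounts: Fabrication 2,999.20; Inspection 10,248.86; Tooling 9,871.79; Finishing 7,982.66; Logistics 2,747.49.
Rounded to nearest $50: Fabrication $3,000; Inspection $10,250; Tooling $9,850; Finishing $8,000; Logistics $2,750. Sum = $33,850.
Sum already equals the total — no adjustment.

Fabrication: $3,000 | Inspection: $10,250 | Tooling: $9,850 | Finishing: $8,000 | Logistics: $2,750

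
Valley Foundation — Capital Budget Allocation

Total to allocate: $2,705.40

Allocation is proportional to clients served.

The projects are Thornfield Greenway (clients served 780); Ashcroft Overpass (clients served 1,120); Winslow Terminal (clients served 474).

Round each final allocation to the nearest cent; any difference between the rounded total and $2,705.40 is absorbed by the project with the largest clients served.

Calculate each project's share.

Thornfield Greenway: $888.88 | Ashcroft Overpass: $1,276.35 | Winslow Terminal: $540.17

Sum of clients served: 780 + 1,120 + 474 = 2,374.
Raw shares: Thornfield Greenway 888.8846; Ashcroft Overpass 1,276.3471; Winslow Terminal 540.1683.
At nearest cent: Thornfield Greenway $888.88; Ashcroft Overpass $1,276.35; Winslow Terminal $540.17. Sum = $2,705.40.
Sum already equals the total — no adjustment.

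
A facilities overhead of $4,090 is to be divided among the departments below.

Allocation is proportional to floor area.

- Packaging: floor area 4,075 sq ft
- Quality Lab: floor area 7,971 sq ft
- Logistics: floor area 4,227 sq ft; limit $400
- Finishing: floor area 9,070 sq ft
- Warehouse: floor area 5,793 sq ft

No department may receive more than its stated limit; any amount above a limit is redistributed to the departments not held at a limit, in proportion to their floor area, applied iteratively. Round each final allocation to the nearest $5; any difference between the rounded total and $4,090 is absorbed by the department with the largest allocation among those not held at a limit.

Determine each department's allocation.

Packaging: $560; Quality Lab: $1,095; Logistics: $400; Finishing: $1,240; Warehouse: $795

Total floor area = 31,136.
Proportional shares (ignoring caps): Packaging 535.29; Quality Lab 1,047.06; Logistics 555.26; Finishing 1,191.43; Warehouse 760.96.
Held at cap: Logistics ($400); residual $3,690 reallocated over remaining floor area 26,909.
Remaining shares: Packaging 558.80 → $560; Quality Lab 1,093.05 → $1,095; Finishing 1,243.76 → $1,245; Warehouse 794.39 → $795.
Rounding difference −$5 applied to Finishing → $1,240.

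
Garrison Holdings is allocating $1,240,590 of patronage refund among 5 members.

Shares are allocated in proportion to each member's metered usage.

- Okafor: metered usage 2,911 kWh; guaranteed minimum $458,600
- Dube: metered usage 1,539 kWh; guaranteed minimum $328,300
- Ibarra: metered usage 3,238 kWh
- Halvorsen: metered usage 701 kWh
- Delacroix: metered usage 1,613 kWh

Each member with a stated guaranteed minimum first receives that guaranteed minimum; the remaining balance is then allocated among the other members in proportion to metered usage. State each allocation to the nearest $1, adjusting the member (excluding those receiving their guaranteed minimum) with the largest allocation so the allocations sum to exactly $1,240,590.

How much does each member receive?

Okafor: $458,600; Dube: $328,300; Ibarra: $264,598; Halvorsen: $57,283; Delacroix: $131,809

Fund the minimums — Okafor $458,600; Dube $328,300. Residual $453,690.
Residual split over remaining metered usage 5,552: Ibarra 264,598.02 → $264,598; Halvorsen 57,283.27 → $57,283; Delacroix 131,808.71 → $131,809.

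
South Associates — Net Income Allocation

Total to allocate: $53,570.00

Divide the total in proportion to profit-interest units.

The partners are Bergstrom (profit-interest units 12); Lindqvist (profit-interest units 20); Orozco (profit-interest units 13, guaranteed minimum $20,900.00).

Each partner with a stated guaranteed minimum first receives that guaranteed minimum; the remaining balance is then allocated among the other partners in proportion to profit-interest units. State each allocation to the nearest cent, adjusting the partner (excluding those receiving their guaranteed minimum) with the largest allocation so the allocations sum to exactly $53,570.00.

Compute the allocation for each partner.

Minimums first: Orozco $20,900.00. Residual $32,670.00.
Residual split over remaining profit-interest units 32: Bergstrom 12,251.2500 → $12,251.25; Lindqvist 20,418.7500 → $20,418.75.

Bergstrom: $12,251.25; Lindqvist: $20,418.75; Orozco: $20,900.00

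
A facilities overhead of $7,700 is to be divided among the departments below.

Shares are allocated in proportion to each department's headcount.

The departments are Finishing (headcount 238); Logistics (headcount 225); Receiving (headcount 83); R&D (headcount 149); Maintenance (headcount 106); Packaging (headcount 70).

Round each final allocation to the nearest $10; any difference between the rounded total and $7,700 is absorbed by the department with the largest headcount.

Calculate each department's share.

Finishing: $2,100 | Logistics: $1,990 | Receiving: $730 | R&D: $1,320 | Maintenance: $940 | Packaging: $620

Headcount total: 238 + 225 + 83 + 149 + 106 + 70 = 871.
Proportional shares: Finishing 2,104.02; Logistics 1,989.09; Receiving 733.75; R&D 1,317.22; Maintenance 937.08; Packaging 618.83.
After rounding ($10): Finishing $2,100; Logistics $1,990; Receiving $730; R&D $1,320; Maintenance $940; Packaging $620. Sum = $7,700.
Rounded total matches; no reconciliation needed.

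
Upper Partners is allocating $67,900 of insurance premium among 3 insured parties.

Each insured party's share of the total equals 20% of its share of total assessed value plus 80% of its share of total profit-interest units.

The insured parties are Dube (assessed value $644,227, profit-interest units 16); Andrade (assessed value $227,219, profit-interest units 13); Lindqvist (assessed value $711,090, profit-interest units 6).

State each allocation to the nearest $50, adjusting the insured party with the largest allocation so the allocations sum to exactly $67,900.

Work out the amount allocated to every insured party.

Assessed value total 1,582,536; profit-interest units total 35.
Combined weights (20% assessed value + 80% profit-interest units): Dube 0.4471; Andrade 0.3259; Lindqvist 0.2270.
Unrounded shares: Dube 30,360.22; Andrade 22,125.80; Lindqvist 15,413.98.
At nearest $50: Dube $30,350; Andrade $22,150; Lindqvist $15,400. Sum = $67,900.
Rounded total matches; no reconciliation needed.

Dube: $30,350; Andrade: $22,150; Lindqvist: $15,400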